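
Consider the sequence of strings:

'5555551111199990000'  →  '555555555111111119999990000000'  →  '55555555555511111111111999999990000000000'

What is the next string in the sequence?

5555555555555551111111111111199999999990000000000000

Reading off run lengths: 5 runs 6, 9, 12; 1 runs 5, 8, 11; 9 runs 4, 6, 8; 0 runs 4, 7, 10 — each is linear in n, where the shown terms are n = 2, 3, 4.
Setting n = 5 gives 15, 14, 10, 13 characters in each block.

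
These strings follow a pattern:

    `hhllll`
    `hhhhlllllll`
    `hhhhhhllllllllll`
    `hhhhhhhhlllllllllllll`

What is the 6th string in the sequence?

Term n consists of 2n h's, followed by 3n+1 l's (n = 1, 2, …).
At n = 6 the blocks have lengths 12, 19.

hhhhhhhhhhhhlllllllllllllllllll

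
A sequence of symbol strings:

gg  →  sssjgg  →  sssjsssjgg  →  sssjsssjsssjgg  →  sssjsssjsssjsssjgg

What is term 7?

Every step adds sssj at the front: s(k+1) = sssj·s(k).
From sssjsssjsssjsssjgg, 2 further steps: sssjsssjsssjsssjgg → sssjsssjsssjsssjsssjgg → (answer).

sssjsssjsssjsssjsssjsssjgg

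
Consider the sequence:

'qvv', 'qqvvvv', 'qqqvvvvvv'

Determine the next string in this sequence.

Each string has the form q^{n} v^{2n} (n = 1, 2, …).
Setting n = 4 gives 4, 8 characters in each block.

qqqqvvvvvvvv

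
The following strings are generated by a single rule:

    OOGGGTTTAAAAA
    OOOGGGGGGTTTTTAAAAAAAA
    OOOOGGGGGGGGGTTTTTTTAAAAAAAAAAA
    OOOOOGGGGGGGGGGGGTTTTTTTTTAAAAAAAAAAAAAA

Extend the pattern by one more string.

Term n consists of n+1 O's, followed by 3n G's, followed by 2n+1 T's, followed by 3n+2 A's (n = 1, 2, …).
For the next term, n = 5, so the run lengths are 6, 15, 11, 17.

OOOOOOGGGGGGGGGGGGGGGTTTTTTTTTTTAAAAAAAAAAAAAAAAA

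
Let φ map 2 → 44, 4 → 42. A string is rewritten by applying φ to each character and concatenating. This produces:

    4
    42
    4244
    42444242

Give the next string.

Expanding 42444242: 4→42, 2→44, 4→42, 4→42, 4→42, 2→44, 4→42, 2→44. Concatenated: 42 44 42 42 42 44 42 44.

4244424242444244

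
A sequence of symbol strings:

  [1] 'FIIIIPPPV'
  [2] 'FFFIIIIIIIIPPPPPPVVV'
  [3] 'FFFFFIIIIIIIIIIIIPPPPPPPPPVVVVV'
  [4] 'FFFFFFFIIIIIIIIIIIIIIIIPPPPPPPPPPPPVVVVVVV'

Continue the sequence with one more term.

Reading off run lengths: F runs 1, 3, 5, 7; I runs 4, 8, 12, 16; P runs 3, 6, 9, 12; V runs 1, 3, 5, 7 — each is linear in n (n = 1, 2, …).
Setting n = 5 gives 9, 20, 15, 9 characters in each block.

FFFFFFFFFIIIIIIIIIIIIIIIIIIIIPPPPPPPPPPPPPPPVVVVVVVVV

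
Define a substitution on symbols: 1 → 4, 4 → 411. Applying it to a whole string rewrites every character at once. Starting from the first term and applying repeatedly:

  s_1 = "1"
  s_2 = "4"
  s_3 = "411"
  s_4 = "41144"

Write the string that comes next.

Apply φ to 41144 symbol by symbol: 4→411, 1→4, 1→4, 4→411, 4→411; joined: 411 4 4 411 411.

41144411411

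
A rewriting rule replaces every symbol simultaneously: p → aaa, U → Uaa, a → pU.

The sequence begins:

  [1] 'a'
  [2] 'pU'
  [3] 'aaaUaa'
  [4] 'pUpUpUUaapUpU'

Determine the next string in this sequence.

Rewriting the 13 symbols of pUpUpUUaapUpU one by one yields aaa Uaa aaa Uaa aaa Uaa Uaa pU pU aaa Uaa aaa Uaa; concatenated:

aaaUaaaaaUaaaaaUaaUaapUpUaaaUaaaaaUaa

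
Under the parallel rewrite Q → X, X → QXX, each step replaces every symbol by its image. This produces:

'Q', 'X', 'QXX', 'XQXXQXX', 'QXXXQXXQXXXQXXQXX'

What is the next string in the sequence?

Rewriting the 17 symbols of QXXXQXXQXXXQXXQXX one by one yields X QXX QXX QXX X QXX QXX X QXX QXX QXX X QXX QXX X QXX QXX; concatenated:

XQXXQXXQXXXQXXQXXXQXXQXXQXXXQXXQXXXQXXQXX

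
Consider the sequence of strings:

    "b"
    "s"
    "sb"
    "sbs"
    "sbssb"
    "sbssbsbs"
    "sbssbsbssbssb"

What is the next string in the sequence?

From term 3 onward, concatenate the last term with the second-to-last: s·b = sb, sb·s = sbs, …
Continuing: sbssbsbssbssb · sbssbsbs gives term 8.

sbssbsbssbssbsbssbsbs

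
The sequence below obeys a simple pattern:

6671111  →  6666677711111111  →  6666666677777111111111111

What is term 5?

6666666666666677777777711111111111111111111

Term n consists of 3n-1 6's, followed by 2n-1 7's, followed by 4n 1's (n = 1, 2, …).
Setting n = 5 gives 14, 9, 20 characters in each block.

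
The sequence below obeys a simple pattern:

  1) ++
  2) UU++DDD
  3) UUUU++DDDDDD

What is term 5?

UUUUUUUU++DDDDDDDDDDDD

s(k+1) = UU·s(k)·DDD, so each term gains UU as a prefix and DDD as a suffix.
From UUUU++DDDDDD, 2 further steps: UUUU++DDDDDD → UUUUUU++DDDDDDDDD → (answer).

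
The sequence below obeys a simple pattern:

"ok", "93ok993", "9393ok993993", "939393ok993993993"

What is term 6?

9393939393ok993993993993993

Each term wraps the previous one in 93 on the left and 993 on the right.
From 939393ok993993993, 2 further steps: 939393ok993993993 → 93939393ok993993993993 → (answer).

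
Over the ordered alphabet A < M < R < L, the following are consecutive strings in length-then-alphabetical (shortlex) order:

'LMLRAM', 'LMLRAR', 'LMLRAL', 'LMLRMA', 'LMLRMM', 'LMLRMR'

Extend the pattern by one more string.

Find the rightmost character of LMLRMR below L, bump it to the next letter, and reset everything to its right to A.

LMLRML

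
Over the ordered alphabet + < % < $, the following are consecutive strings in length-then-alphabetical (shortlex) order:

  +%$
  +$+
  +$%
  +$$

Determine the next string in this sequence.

%++

Find the rightmost character of +$$ below $, bump it to the next letter, and reset everything to its right to +.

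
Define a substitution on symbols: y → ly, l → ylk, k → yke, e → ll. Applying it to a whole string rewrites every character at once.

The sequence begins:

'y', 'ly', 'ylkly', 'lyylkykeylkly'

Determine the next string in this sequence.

Applying the rule to each of the 13 symbols of lyylkykeylkly gives the pieces ylk ly ly ylk yke ly yke ll ly ylk yke ylk ly, which concatenate to the answer.

ylklylyylkykelyykelllyylkykeylkly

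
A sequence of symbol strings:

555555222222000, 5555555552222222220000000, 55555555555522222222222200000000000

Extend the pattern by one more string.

555555555555555222222222222222000000000000000

Term n consists of 3n+3 5's, followed by 3n+3 2's, followed by 4n-1 0's (n = 1, 2, …).
For the next term, n = 4, so the run lengths are 15, 15, 15.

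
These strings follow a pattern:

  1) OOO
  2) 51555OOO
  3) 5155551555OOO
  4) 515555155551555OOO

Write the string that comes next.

51555515555155551555OOO

Each term is the previous one with 51555 prepended.
One more step from 515555155551555OOO gives the answer.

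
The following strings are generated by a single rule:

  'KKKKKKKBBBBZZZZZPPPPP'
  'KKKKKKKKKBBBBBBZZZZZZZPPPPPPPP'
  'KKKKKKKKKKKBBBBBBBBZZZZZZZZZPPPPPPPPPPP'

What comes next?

KKKKKKKKKKKKKBBBBBBBBBBZZZZZZZZZZZPPPPPPPPPPPPPP

Reading off run lengths: K runs 7, 9, 11; B runs 4, 6, 8; Z runs 5, 7, 9; P runs 5, 8, 11 — each is linear in n, where the shown terms are n = 2, 3, 4.
For the next term, n = 5, so the run lengths are 13, 10, 11, 14.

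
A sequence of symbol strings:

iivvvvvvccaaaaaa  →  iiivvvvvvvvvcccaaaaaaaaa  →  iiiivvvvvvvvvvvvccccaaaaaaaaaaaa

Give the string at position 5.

Term n consists of n i's, followed by 3n v's, followed by n c's, followed by 3n a's, where the shown terms are n = 2, 3, 4.
Setting n = 6 gives 6, 18, 6, 18 characters in each block.

iiiiiivvvvvvvvvvvvvvvvvvccccccaaaaaaaaaaaaaaaaaa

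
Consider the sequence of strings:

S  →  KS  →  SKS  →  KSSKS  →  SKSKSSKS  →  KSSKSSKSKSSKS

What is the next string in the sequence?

This is a Fibonacci-style word recurrence s(k) = s(k−2)·s(k−1): e.g. S·KS = SKS.
Continuing: SKSKSSKS · KSSKSSKSKSSKS gives term 7.

SKSKSSKSKSSKSSKSKSSKS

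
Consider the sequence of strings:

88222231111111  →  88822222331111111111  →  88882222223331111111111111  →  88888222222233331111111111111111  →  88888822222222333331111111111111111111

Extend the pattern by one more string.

Each string has the form 8^{n} 2^{n+2} 3^{n-1} 1^{3n+1}, where the shown terms are n = 2, 3, 4, 5, 6.
For the next term, n = 7, so the run lengths are 7, 9, 6, 22.

88888882222222223333331111111111111111111111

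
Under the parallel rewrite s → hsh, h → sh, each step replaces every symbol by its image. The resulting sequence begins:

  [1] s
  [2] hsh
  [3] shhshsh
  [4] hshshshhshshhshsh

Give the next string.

Applying the rule to each of the 17 symbols of hshshshhshshhshsh gives the pieces sh hsh sh hsh sh hsh sh sh hsh sh hsh sh sh hsh sh hsh sh, which concatenate to the answer.

shhshshhshshhshshshhshshhshshshhshshhshsh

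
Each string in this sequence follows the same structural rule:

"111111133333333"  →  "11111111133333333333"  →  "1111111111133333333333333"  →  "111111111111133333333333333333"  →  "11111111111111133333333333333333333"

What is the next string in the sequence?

1111111111111111133333333333333333333333

The n-th term is 2n+1 1's then 3n-1 3's, where the shown terms are n = 3, 4, 5, 6, 7.
At n = 8 the blocks have lengths 17, 23.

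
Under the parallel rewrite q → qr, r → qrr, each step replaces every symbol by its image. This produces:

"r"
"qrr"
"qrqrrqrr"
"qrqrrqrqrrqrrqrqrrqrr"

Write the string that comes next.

qrqrrqrqrrqrrqrqrrqrqrrqrrqrqrrqrrqrqrrqrqrrqrrqrqrrqrr

Applying the rule to each of the 21 symbols of qrqrrqrqrrqrrqrqrrqrr gives the pieces qr qrr qr qrr qrr qr qrr qr qrr qrr qr qrr qrr qr qrr qr qrr qrr qr qrr qrr, which concatenate to the answer.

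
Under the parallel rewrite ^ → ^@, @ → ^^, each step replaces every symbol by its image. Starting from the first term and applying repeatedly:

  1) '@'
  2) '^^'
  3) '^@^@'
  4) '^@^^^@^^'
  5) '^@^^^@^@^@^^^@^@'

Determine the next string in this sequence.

Applying the rule to each of the 16 symbols of ^@^^^@^@^@^^^@^@ gives the pieces ^@ ^^ ^@ ^@ ^@ ^^ ^@ ^^ ^@ ^^ ^@ ^@ ^@ ^^ ^@ ^^, which concatenate to the answer.

^@^^^@^@^@^^^@^^^@^^^@^@^@^^^@^^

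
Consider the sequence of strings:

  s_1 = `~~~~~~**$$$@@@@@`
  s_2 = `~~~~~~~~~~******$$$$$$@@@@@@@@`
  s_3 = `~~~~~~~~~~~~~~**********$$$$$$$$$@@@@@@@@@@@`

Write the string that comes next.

Each string has the form ~^{4n+2} *^{4n-2} $^{3n} @^{3n+2} (n = 1, 2, …).
For the next term, n = 4, so the run lengths are 18, 14, 12, 14.

~~~~~~~~~~~~~~~~~~**************$$$$$$$$$$$$@@@@@@@@@@@@@@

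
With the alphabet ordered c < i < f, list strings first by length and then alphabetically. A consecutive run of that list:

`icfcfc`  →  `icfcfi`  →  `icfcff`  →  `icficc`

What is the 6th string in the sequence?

Stepping forward 2 times from icficc: icficc → icfici, then the target.

icficf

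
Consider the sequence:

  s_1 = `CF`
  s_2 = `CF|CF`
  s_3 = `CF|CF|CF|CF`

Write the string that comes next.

Every step duplicates the string with '|' between the halves.
One more doubling of CF|CF|CF|CF gives the answer.

CF|CF|CF|CF|CF|CF|CF|CF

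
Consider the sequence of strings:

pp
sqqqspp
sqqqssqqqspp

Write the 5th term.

sqqqssqqqssqqqssqqqspp

The strings grow by a fixed prefix sqqqs each time.
From sqqqssqqqspp, 2 further steps: sqqqssqqqspp → sqqqssqqqssqqqspp → (answer).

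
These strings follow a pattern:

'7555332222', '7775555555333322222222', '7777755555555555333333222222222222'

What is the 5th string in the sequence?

Term n consists of 2n-1 7's, followed by 4n-1 5's, followed by 2n 3's, followed by 4n 2's (n = 1, 2, …).
Setting n = 5 gives 9, 19, 10, 20 characters in each block.

7777777775555555555555555555333333333322222222222222222222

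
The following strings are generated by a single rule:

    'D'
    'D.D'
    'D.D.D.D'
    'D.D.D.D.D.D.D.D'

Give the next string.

Each string is two copies of the previous one joined by '.'.
Doubling D.D.D.D.D.D.D.D with '.' between the halves:

D.D.D.D.D.D.D.D.D.D.D.D.D.D.D.D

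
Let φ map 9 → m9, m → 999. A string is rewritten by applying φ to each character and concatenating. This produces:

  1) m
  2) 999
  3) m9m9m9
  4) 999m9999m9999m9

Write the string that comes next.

φ(999m9999m9999m9) expands symbol-by-symbol to m9 m9 m9 999 m9 m9 m9 m9 999 m9 m9 m9 m9 999 m9; joining the 15 pieces gives the next term.

m9m9m9999m9m9m9m9999m9m9m9m9999m9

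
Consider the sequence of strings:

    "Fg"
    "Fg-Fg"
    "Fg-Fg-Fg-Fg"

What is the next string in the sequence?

Fg-Fg-Fg-Fg-Fg-Fg-Fg-Fg

Each string is two copies of the previous one joined by '-'.
So the next term is two copies of Fg-Fg-Fg-Fg with '-' between the halves.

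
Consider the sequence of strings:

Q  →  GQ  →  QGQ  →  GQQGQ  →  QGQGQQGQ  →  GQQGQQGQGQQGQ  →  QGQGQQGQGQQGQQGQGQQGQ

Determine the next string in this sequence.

GQQGQQGQGQQGQQGQGQQGQGQQGQQGQGQQGQ

Each term (from the third on) is the two preceding terms concatenated in order: term 3 = Q·GQ = QGQ.
The next term joins GQQGQQGQGQQGQ and QGQGQQGQGQQGQQGQGQQGQ.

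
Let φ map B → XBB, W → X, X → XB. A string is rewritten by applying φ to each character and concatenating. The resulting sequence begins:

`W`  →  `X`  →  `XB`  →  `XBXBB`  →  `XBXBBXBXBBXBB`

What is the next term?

XBXBBXBXBBXBBXBXBBXBXBBXBBXBXBBXBB

Replace each of the 13 characters of XBXBBXBXBBXBB in place — XB XBB XB XBB XBB XB XBB XB XBB XBB XB XBB XBB — and concatenate.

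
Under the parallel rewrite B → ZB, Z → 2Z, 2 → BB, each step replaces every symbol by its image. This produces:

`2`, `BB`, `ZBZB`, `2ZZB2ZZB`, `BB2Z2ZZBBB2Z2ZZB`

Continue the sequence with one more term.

ZBZBBB2ZBB2Z2ZZBZBZBBB2ZBB2Z2ZZB

Applying the rule to each of the 16 symbols of BB2Z2ZZBBB2Z2ZZB gives the pieces ZB ZB BB 2Z BB 2Z 2Z ZB ZB ZB BB 2Z BB 2Z 2Z ZB, which concatenate to the answer.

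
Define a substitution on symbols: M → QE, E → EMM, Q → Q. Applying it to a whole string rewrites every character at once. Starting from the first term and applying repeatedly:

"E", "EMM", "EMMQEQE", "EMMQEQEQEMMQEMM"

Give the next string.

Rewriting the 15 symbols of EMMQEQEQEMMQEMM one by one yields EMM QE QE Q EMM Q EMM Q EMM QE QE Q EMM QE QE; concatenated:

EMMQEQEQEMMQEMMQEMMQEQEQEMMQEQE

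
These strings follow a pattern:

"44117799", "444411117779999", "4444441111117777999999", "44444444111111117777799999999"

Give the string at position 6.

The n-th term is 2n 4's then 2n 1's then n+1 7's then 2n 9's (n = 1, 2, …).
Setting n = 6 gives 12, 12, 7, 12 characters in each block.

4444444444441111111111117777777999999999999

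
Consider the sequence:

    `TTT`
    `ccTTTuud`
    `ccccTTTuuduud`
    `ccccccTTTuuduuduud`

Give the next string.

ccccccccTTTuuduuduuduud

s(k+1) = cc·s(k)·uud, so each term gains cc as a prefix and uud as a suffix.
So the next term is cc·ccccccTTTuuduuduud·uud.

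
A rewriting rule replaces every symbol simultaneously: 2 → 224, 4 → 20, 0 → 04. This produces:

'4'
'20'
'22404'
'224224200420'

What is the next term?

224224202242242022404042022404

Apply φ to 224224200420 symbol by symbol: 2→224, 2→224, 4→20, 2→224, 2→224, 4→20, 2→224, 0→04, 0→04, 4→20, 2→224, 0→04; joined: 224 224 20 224 224 20 224 04 04 20 224 04.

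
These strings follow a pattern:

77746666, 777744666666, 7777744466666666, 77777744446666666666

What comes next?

Term n consists of n+2 7's, followed by n 4's, followed by 2n+2 6's (n = 1, 2, …).
For the next term, n = 5, so the run lengths are 7, 5, 12.

777777744444666666666666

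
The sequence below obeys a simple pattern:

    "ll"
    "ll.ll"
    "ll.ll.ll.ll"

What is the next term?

ll.ll.ll.ll.ll.ll.ll.ll

Every step duplicates the string with '.' between the halves.
So the next term is two copies of ll.ll.ll.ll with '.' between the halves.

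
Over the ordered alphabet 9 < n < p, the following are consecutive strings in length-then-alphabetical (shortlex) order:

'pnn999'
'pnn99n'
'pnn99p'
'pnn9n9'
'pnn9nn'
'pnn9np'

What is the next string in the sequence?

pnn9p9

Find the rightmost character of pnn9np below p, bump it to the next letter, and reset everything to its right to 9.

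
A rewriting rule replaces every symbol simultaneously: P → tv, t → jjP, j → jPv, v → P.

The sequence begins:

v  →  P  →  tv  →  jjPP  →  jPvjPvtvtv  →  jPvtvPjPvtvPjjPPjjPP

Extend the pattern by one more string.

Rewriting the 20 symbols of jPvtvPjPvtvPjjPPjjPP one by one yields jPv tv P jjP P tv jPv tv P jjP P tv jPv jPv tv tv jPv jPv tv tv; concatenated:

jPvtvPjjPPtvjPvtvPjjPPtvjPvjPvtvtvjPvjPvtvtv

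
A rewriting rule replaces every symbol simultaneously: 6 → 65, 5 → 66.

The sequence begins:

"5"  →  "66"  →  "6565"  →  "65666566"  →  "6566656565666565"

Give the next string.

Rewriting the 16 symbols of 6566656565666565 one by one yields 65 66 65 65 65 66 65 66 65 66 65 65 65 66 65 66; concatenated:

65666565656665666566656565666566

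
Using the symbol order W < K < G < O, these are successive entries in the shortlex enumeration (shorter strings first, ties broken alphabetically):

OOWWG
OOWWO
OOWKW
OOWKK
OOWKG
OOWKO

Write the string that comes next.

OOWGW

Treat OOWKO as a base-4 numeral over the given alphabet and add one, carrying through any trailing O's.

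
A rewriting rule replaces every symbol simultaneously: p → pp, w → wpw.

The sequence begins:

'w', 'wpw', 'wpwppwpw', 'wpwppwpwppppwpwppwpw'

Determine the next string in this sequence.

Applying the rule to each of the 20 symbols of wpwppwpwppppwpwppwpw gives the pieces wpw pp wpw pp pp wpw pp wpw pp pp pp pp wpw pp wpw pp pp wpw pp wpw, which concatenate to the answer.

wpwppwpwppppwpwppwpwppppppppwpwppwpwppppwpwppwpw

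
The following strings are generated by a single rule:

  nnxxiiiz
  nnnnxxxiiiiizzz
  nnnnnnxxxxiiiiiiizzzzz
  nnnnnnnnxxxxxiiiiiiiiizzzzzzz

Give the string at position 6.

nnnnnnnnnnnnxxxxxxxiiiiiiiiiiiiizzzzzzzzzzz

Term n consists of 2n n's, followed by n+1 x's, followed by 2n+1 i's, followed by 2n-1 z's (n = 1, 2, …).
For term 6, n = 6, so the run lengths are 12, 7, 13, 11.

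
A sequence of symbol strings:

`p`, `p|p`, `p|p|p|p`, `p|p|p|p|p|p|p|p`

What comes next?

p|p|p|p|p|p|p|p|p|p|p|p|p|p|p|p

Each string is two copies of the previous one joined by '|'.
So the next term is two copies of p|p|p|p|p|p|p|p with '|' between the halves.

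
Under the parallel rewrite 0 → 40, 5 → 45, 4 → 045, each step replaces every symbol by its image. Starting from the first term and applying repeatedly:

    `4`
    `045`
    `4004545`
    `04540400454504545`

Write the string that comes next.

Replace each of the 17 characters of 04540400454504545 in place — 40 045 45 045 40 045 40 40 045 45 045 45 40 045 45 045 45 — and concatenate.

40045450454004540400454504545400454504545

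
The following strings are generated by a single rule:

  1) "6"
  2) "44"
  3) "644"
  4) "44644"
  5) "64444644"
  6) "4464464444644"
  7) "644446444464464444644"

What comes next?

4464464444644644446444464464444644

From term 3 onward, concatenate the second-to-last term with the last: 6·44 = 644, 44·644 = 44644, …
So term 8 is 4464464444644·644446444464464444644.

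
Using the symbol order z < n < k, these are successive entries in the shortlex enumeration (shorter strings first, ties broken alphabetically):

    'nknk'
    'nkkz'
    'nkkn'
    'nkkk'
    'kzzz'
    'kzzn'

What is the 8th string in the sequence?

kznz

Stepping forward 2 times from kzzn: kzzn → kzzk, then the target.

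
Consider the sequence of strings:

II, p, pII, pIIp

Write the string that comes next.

Each term (from the third on) is the previous term followed by the one before it: term 3 = p·II = pII.
The next term joins pIIp and pII.

pIIppII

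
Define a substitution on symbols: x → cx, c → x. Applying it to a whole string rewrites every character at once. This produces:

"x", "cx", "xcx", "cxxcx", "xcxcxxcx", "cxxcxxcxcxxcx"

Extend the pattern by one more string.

Applying the rule to each of the 13 symbols of cxxcxxcxcxxcx gives the pieces x cx cx x cx cx x cx x cx cx x cx, which concatenate to the answer.

xcxcxxcxcxxcxxcxcxxcx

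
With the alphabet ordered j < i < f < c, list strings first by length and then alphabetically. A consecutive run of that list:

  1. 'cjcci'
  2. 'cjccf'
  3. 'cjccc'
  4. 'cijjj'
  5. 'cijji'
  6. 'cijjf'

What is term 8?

Advancing 2 positions from cijjf through cijjf → cijjc reaches term 8.

cijij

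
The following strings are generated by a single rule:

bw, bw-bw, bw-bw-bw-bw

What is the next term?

s(k+1) = s(k)·-·s(k) — each term doubles the last with '-' between the halves.
Doubling bw-bw-bw-bw with '-' between the halves:

bw-bw-bw-bw-bw-bw-bw-bw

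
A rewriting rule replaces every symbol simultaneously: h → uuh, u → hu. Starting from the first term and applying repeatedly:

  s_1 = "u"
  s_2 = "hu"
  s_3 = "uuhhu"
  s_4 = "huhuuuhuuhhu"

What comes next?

Rewriting each symbol of huhuuuhuuhhu: h→uuh, u→hu, h→uuh, u→hu, u→hu, u→hu, h→uuh, u→hu, u→hu, h→uuh, h→uuh, u→hu, which concatenates to uuh hu uuh hu hu hu uuh hu hu uuh uuh hu.

uuhhuuuhhuhuhuuuhhuhuuuhuuhhu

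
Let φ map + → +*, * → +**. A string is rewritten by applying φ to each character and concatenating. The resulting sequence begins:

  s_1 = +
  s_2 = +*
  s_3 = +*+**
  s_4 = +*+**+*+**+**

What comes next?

Rewriting the 13 symbols of +*+**+*+**+** one by one yields +* +** +* +** +** +* +** +* +** +** +* +** +**; concatenated:

+*+**+*+**+**+*+**+*+**+**+*+**+**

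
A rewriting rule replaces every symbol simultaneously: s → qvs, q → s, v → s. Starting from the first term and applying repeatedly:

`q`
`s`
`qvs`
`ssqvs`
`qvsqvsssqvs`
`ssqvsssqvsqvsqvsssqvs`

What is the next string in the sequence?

Applying the rule to each of the 21 symbols of ssqvsssqvsqvsqvsssqvs gives the pieces qvs qvs s s qvs qvs qvs s s qvs s s qvs s s qvs qvs qvs s s qvs, which concatenate to the answer.

qvsqvsssqvsqvsqvsssqvsssqvsssqvsqvsqvsssqvs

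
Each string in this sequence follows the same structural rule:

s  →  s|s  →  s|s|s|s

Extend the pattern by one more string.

s(k+1) = s(k)·|·s(k) — each term doubles the last with '|' between the halves.
Doubling s|s|s|s with '|' between the halves:

s|s|s|s|s|s|s|s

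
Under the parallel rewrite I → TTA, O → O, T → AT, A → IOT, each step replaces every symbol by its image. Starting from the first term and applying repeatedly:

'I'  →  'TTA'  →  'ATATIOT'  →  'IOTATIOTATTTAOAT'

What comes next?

TTAOATIOTATTTAOATIOTATATATIOTOIOTAT

Replace each of the 16 characters of IOTATIOTATTTAOAT in place — TTA O AT IOT AT TTA O AT IOT AT AT AT IOT O IOT AT — and concatenate.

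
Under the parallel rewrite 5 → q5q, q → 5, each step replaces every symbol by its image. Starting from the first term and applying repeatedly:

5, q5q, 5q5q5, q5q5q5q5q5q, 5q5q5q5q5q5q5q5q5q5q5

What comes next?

q5q5q5q5q5q5q5q5q5q5q5q5q5q5q5q5q5q5q5q5q5q

Replace each of the 21 characters of 5q5q5q5q5q5q5q5q5q5q5 in place — q5q 5 q5q 5 q5q 5 q5q 5 q5q 5 q5q 5 q5q 5 q5q 5 q5q 5 q5q 5 q5q — and concatenate.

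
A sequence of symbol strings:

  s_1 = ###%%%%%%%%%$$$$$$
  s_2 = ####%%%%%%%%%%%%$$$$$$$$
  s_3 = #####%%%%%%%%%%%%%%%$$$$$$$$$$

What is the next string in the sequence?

######%%%%%%%%%%%%%%%%%%$$$$$$$$$$$$

Reading off run lengths: # runs 3, 4, 5; % runs 9, 12, 15; $ runs 6, 8, 10 — each is linear in n, where the shown terms are n = 3, 4, 5.
At n = 6 the blocks have lengths 6, 18, 12.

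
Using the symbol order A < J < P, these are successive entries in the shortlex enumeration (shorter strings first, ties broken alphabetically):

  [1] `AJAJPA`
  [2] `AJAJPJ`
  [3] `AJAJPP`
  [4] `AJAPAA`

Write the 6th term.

AJAPAP

Stepping forward 2 times from AJAPAA: AJAPAA → AJAPAJ, then the target.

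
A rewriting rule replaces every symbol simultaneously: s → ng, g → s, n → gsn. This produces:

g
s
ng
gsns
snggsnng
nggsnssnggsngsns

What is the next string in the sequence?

Applying the rule to each of the 16 symbols of nggsnssnggsngsns gives the pieces gsn s s ng gsn ng ng gsn s s ng gsn s ng gsn ng, which concatenate to the answer.

gsnssnggsnngnggsnssnggsnsnggsnng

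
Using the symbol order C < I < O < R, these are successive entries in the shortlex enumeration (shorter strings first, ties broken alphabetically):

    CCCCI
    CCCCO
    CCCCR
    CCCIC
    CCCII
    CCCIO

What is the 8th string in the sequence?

CCCOC

Continuing the enumeration 2 steps past CCCIO: CCCIO → CCCIR → (answer).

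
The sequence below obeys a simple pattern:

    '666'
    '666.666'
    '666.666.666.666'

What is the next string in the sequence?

s(k+1) = s(k)·.·s(k) — each term doubles the last with '.' between the halves.
Doubling 666.666.666.666 with '.' between the halves:

666.666.666.666.666.666.666.666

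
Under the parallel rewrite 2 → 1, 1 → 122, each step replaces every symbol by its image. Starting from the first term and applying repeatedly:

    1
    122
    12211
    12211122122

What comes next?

122111221221221112211

Rewriting each symbol of 12211122122: 1→122, 2→1, 2→1, 1→122, 1→122, 1→122, 2→1, 2→1, 1→122, 2→1, 2→1, which concatenates to 122 1 1 122 122 122 1 1 122 1 1.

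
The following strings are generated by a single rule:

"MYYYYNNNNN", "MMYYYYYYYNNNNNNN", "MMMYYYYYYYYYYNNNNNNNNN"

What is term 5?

The n-th term is n M's then 3n+1 Y's then 2n+3 N's (n = 1, 2, …).
At n = 5 the blocks have lengths 5, 16, 13.

MMMMMYYYYYYYYYYYYYYYYNNNNNNNNNNNNN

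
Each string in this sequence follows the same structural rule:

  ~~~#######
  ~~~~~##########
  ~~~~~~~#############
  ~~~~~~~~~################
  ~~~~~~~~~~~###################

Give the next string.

Reading off run lengths: ~ runs 3, 5, 7, 9, 11; # runs 7, 10, 13, 16, 19 — each is linear in n, where the shown terms are n = 2, 3, 4, 5, 6.
For the next term, n = 7, so the run lengths are 13, 22.

~~~~~~~~~~~~~######################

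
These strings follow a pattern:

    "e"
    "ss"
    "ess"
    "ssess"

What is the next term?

essssess

From term 3 onward, concatenate the second-to-last term with the last: e·ss = ess, ss·ess = ssess, …
So term 5 is ess·ssess.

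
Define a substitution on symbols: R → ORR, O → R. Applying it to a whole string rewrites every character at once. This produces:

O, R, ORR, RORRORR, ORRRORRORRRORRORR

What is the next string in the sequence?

RORRORRORRRORRORRRORRORRORRRORRORRRORRORR

φ(ORRRORRORRRORRORR) expands symbol-by-symbol to R ORR ORR ORR R ORR ORR R ORR ORR ORR R ORR ORR R ORR ORR; joining the 17 pieces gives the next term.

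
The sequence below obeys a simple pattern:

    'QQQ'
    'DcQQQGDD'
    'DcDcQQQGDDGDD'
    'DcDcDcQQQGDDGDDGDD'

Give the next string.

Every step adds Dc to the front and GDD to the end of the previous string.
Applying this once more to DcDcDcQQQGDDGDDGDD:

DcDcDcDcQQQGDDGDDGDDGDD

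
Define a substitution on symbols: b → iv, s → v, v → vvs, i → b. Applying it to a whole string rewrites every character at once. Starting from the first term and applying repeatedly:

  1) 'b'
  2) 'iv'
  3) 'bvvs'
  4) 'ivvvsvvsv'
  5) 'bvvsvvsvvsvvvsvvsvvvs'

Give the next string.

ivvvsvvsvvvsvvsvvvsvvsvvvsvvsvvsvvvsvvsvvvsvvsvvsv

φ(bvvsvvsvvsvvvsvvsvvvs) expands symbol-by-symbol to iv vvs vvs v vvs vvs v vvs vvs v vvs vvs vvs v vvs vvs v vvs vvs vvs v; joining the 21 pieces gives the next term.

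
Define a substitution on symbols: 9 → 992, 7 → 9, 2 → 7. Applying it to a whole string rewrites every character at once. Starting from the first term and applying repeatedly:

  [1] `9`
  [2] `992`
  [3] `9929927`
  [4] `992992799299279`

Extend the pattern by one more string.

Applying the rule to each of the 15 symbols of 992992799299279 gives the pieces 992 992 7 992 992 7 9 992 992 7 992 992 7 9 992, which concatenate to the answer.

992992799299279992992799299279992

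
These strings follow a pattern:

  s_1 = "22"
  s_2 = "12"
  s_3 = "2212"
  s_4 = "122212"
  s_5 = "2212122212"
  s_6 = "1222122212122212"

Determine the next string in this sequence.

Each term (from the third on) is the two preceding terms concatenated in order: term 3 = 22·12 = 2212.
Continuing: 2212122212 · 1222122212122212 gives term 7.

22121222121222122212122212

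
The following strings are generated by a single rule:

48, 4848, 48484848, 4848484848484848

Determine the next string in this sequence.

48484848484848484848484848484848

Every step duplicates the string.
So the next term is two copies of 4848484848484848.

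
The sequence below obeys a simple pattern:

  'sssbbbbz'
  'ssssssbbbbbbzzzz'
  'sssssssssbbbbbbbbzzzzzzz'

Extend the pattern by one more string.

Each string has the form s^{3n} b^{2n+2} z^{3n-2} (n = 1, 2, …).
For the next term, n = 4, so the run lengths are 12, 10, 10.

ssssssssssssbbbbbbbbbbzzzzzzzzzz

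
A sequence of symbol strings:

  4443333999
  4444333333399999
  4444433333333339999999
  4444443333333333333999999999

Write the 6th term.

Reading off run lengths: 4 runs 3, 4, 5, 6; 3 runs 4, 7, 10, 13; 9 runs 3, 5, 7, 9 — each is linear in n, where the shown terms are n = 2, 3, 4, 5.
At n = 7 the blocks have lengths 8, 19, 13.

4444444433333333333333333339999999999999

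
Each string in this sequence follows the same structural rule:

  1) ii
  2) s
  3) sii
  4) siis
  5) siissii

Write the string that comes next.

siissiisiis

This is a Fibonacci-style word recurrence s(k) = s(k−1)·s(k−2): e.g. s·ii = sii.
The next term joins siissii and siis.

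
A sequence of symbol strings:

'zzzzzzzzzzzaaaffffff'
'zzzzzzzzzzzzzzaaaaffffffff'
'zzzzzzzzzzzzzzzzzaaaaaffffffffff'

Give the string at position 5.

Term n consists of 3n+2 z's, followed by n a's, followed by 2n f's, where the shown terms are n = 3, 4, 5.
At n = 7 the blocks have lengths 23, 7, 14.

zzzzzzzzzzzzzzzzzzzzzzzaaaaaaaffffffffffffff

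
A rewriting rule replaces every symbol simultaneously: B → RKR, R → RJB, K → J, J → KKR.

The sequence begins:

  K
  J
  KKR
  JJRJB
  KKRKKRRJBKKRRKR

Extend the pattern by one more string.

JJRJBJJRJBRJBKKRRKRJJRJBRJBJRJB

Replace each of the 15 characters of KKRKKRRJBKKRRKR in place — J J RJB J J RJB RJB KKR RKR J J RJB RJB J RJB — and concatenate.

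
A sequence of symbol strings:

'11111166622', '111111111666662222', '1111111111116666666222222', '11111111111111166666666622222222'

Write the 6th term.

Each string has the form 1^{3n} 6^{2n-1} 2^{2n-2}, where the shown terms are n = 2, 3, 4, 5.
At n = 7 the blocks have lengths 21, 13, 12.

1111111111111111111116666666666666222222222222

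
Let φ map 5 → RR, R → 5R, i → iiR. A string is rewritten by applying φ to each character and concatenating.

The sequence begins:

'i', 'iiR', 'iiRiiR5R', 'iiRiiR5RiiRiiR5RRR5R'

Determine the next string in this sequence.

φ(iiRiiR5RiiRiiR5RRR5R) expands symbol-by-symbol to iiR iiR 5R iiR iiR 5R RR 5R iiR iiR 5R iiR iiR 5R RR 5R 5R 5R RR 5R; joining the 20 pieces gives the next term.

iiRiiR5RiiRiiR5RRR5RiiRiiR5RiiRiiR5RRR5R5R5RRR5R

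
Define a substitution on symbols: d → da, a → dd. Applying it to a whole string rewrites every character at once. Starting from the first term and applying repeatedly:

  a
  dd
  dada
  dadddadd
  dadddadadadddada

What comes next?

dadddadadadddadddadddadadadddadd

Applying the rule to each of the 16 symbols of dadddadadadddada gives the pieces da dd da da da dd da dd da dd da da da dd da dd, which concatenate to the answer.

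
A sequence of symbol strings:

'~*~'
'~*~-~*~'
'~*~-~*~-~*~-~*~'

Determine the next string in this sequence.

s(k+1) = s(k)·-·s(k) — each term doubles the last with '-' between the halves.
So the next term is two copies of ~*~-~*~-~*~-~*~ with '-' between the halves.

~*~-~*~-~*~-~*~-~*~-~*~-~*~-~*~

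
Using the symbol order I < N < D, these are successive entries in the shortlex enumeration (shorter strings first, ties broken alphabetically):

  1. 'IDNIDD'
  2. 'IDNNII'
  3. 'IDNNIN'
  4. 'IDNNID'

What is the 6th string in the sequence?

IDNNNN

Continuing the enumeration 2 steps past IDNNID: IDNNID → IDNNNI → (answer).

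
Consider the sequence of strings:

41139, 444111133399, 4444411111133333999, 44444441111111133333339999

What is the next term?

Term n consists of 2n-1 4's, followed by 2n 1's, followed by 2n-1 3's, followed by n 9's (n = 1, 2, …).
Setting n = 5 gives 9, 10, 9, 5 characters in each block.

444444444111111111133333333399999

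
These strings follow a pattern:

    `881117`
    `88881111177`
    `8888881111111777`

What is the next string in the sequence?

888888881111111117777

Each string has the form 8^{2n} 1^{2n+1} 7^{n} (n = 1, 2, …).
At n = 4 the blocks have lengths 8, 9, 4.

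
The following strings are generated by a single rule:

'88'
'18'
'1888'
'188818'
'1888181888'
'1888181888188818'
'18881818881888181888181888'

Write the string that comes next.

Each term (from the third on) is the previous term followed by the one before it: term 3 = 18·88 = 1888.
Continuing: 18881818881888181888181888 · 1888181888188818 gives term 8.

188818188818881818881818881888181888188818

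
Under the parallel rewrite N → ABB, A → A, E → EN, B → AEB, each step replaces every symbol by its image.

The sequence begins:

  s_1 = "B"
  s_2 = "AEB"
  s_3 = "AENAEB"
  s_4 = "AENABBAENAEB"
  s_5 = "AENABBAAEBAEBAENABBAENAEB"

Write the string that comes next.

Rewriting the 25 symbols of AENABBAAEBAEBAENABBAENAEB one by one yields A EN ABB A AEB AEB A A EN AEB A EN AEB A EN ABB A AEB AEB A EN ABB A EN AEB; concatenated:

AENABBAAEBAEBAAENAEBAENAEBAENABBAAEBAEBAENABBAENAEB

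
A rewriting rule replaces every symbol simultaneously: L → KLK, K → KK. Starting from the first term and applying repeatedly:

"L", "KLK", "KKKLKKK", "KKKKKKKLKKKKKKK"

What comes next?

Applying the rule to each of the 15 symbols of KKKKKKKLKKKKKKK gives the pieces KK KK KK KK KK KK KK KLK KK KK KK KK KK KK KK, which concatenate to the answer.

KKKKKKKKKKKKKKKLKKKKKKKKKKKKKKK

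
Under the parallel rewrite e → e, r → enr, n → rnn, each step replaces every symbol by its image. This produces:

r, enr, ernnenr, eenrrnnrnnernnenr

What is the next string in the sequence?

φ(eenrrnnrnnernnenr) expands symbol-by-symbol to e e rnn enr enr rnn rnn enr rnn rnn e enr rnn rnn e rnn enr; joining the 17 pieces gives the next term.

eernnenrenrrnnrnnenrrnnrnneenrrnnrnnernnenr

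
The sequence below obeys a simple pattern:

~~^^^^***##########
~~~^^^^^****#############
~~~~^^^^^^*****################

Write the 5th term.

~~~~~~^^^^^^^^*******######################

The n-th term is n-1 ~'s then n+1 ^'s then n *'s then 3n+1 #'s, where the shown terms are n = 3, 4, 5.
Setting n = 7 gives 6, 8, 7, 22 characters in each block.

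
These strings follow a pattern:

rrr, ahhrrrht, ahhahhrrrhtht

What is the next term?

Every step adds ahh to the front and ht to the end of the previous string.
Applying this once more to ahhahhrrrhtht:

ahhahhahhrrrhththt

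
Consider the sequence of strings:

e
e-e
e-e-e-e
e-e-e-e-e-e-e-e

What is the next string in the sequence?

s(k+1) = s(k)·-·s(k) — each term doubles the last with '-' between the halves.
Doubling e-e-e-e-e-e-e-e with '-' between the halves:

e-e-e-e-e-e-e-e-e-e-e-e-e-e-e-e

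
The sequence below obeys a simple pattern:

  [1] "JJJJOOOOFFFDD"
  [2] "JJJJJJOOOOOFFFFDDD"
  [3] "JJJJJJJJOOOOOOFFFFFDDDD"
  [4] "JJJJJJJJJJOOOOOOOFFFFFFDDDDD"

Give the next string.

JJJJJJJJJJJJOOOOOOOOFFFFFFFDDDDDD

Term n consists of 2n J's, followed by n+2 O's, followed by n+1 F's, followed by n D's, where the shown terms are n = 2, 3, 4, 5.
At n = 6 the blocks have lengths 12, 8, 7, 6.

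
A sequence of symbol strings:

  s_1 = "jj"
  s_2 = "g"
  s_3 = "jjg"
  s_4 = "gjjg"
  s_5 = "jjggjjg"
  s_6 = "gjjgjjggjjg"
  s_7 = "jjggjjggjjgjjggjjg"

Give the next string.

gjjgjjggjjgjjggjjggjjgjjggjjg

This is a Fibonacci-style word recurrence s(k) = s(k−2)·s(k−1): e.g. jj·g = jjg.
The next term joins gjjgjjggjjg and jjggjjggjjgjjggjjg.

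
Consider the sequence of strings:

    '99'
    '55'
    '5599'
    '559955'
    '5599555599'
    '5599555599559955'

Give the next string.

55995555995599555599555599

Each term (from the third on) is the previous term followed by the one before it: term 3 = 55·99 = 5599.
The next term joins 5599555599559955 and 5599555599.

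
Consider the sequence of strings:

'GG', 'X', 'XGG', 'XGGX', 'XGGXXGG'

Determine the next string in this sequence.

Each term (from the third on) is the previous term followed by the one before it: term 3 = X·GG = XGG.
The next term joins XGGXXGG and XGGX.

XGGXXGGXGGX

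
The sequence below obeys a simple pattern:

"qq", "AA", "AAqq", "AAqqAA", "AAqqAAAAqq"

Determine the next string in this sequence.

This is a Fibonacci-style word recurrence s(k) = s(k−1)·s(k−2): e.g. AA·qq = AAqq.
The next term joins AAqqAAAAqq and AAqqAA.

AAqqAAAAqqAAqqAA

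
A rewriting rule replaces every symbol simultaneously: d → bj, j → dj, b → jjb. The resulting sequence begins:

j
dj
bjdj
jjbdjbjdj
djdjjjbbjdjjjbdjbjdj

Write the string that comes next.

bjdjbjdjdjdjjjbjjbdjbjdjdjdjjjbbjdjjjbdjbjdj

Replace each of the 20 characters of djdjjjbbjdjjjbdjbjdj in place — bj dj bj dj dj dj jjb jjb dj bj dj dj dj jjb bj dj jjb dj bj dj — and concatenate.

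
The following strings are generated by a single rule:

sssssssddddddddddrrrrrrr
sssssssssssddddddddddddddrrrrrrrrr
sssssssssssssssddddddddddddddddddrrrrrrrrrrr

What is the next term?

sssssssssssssssssssddddddddddddddddddddddrrrrrrrrrrrrr

Term n consists of 4n-1 s's, followed by 4n+2 d's, followed by 2n+3 r's, where the shown terms are n = 2, 3, 4.
At n = 5 the blocks have lengths 19, 22, 13.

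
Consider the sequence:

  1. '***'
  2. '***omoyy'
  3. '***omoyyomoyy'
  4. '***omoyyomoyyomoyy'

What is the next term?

Each term is the previous one with omoyy appended.
Applying this once more to ***omoyyomoyyomoyy:

***omoyyomoyyomoyyomoyy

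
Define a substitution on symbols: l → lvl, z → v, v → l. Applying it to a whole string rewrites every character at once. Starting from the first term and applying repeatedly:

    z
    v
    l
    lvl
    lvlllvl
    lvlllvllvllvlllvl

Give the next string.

Replace each of the 17 characters of lvlllvllvllvlllvl in place — lvl l lvl lvl lvl l lvl lvl l lvl lvl l lvl lvl lvl l lvl — and concatenate.

lvlllvllvllvlllvllvlllvllvlllvllvllvlllvl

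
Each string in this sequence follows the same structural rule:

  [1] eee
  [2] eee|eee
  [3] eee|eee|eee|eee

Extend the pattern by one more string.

Each string is two copies of the previous one joined by '|'.
Doubling eee|eee|eee|eee with '|' between the halves:

eee|eee|eee|eee|eee|eee|eee|eee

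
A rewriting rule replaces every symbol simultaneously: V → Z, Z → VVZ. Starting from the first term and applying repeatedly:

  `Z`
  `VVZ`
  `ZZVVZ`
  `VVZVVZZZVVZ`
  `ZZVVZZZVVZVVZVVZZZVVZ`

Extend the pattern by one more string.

VVZVVZZZVVZVVZVVZZZVVZZZVVZZZVVZVVZVVZZZVVZ

Applying the rule to each of the 21 symbols of ZZVVZZZVVZVVZVVZZZVVZ gives the pieces VVZ VVZ Z Z VVZ VVZ VVZ Z Z VVZ Z Z VVZ Z Z VVZ VVZ VVZ Z Z VVZ, which concatenate to the answer.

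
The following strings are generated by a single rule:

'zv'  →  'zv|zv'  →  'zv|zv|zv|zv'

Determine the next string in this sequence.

Every step duplicates the string with '|' between the halves.
So the next term is two copies of zv|zv|zv|zv with '|' between the halves.

zv|zv|zv|zv|zv|zv|zv|zv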